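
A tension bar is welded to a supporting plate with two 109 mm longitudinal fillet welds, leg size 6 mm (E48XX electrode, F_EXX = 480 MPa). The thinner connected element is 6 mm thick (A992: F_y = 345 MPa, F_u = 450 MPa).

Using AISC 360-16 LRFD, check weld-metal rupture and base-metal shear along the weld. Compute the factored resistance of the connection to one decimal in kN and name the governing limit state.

199.7 kN (weld metal governs)

Weld metal: throat = 0.707×6 = 4.242 mm, L = 2×109 = 218 mm. φR_n = 0.75 × 0.6 × 480 × 4.242 × 218 = 199.7 kN.
Base metal shear (6 mm plate): yield φR_n = 1.0×0.6×345×6×218 = 270.8 kN; rupture φR_n = 0.75×0.6×450×6×218 = 264.9 kN; take 264.9 kN (rupture).
Governing: min(199.7, 264.9) = 199.7 kN → weld metal.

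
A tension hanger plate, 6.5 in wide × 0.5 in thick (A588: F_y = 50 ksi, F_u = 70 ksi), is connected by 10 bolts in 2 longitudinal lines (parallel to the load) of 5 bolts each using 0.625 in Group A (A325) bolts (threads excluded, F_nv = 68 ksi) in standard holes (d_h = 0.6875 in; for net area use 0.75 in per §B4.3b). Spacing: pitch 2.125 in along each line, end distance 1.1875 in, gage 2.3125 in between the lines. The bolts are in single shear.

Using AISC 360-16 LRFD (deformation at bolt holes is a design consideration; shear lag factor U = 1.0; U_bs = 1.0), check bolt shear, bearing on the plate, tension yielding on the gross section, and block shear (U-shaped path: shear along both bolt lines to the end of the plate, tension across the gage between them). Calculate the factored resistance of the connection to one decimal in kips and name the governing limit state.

146.3 kips (gross-section yield governs)

Bolt shear: A_b = π(0.625)²/4 = 0.3068 in². φR_n = 0.75 × 68 × 0.3068 × 10 × 1 = 156.5 kips.
Bearing (0.5 in plate, F_u = 70 ksi): end bolts L_c = 1.1875 − 0.6875/2 = 0.84375, R_n = min(1.2×0.84375×0.5×70, 2.4×0.625×0.5×70) = 35.438 kips/bolt; interior L_c = 2.125 − 0.6875 = 1.4375, R_n = 52.5 kips/bolt. φR_n = 0.75 × (2×35.438 + 8×52.5) = 368.2 kips.
Tension yield (gross): A_g = 6.5×0.5 = 3.25 in². φR_n = 0.90 × 50 × 3.25 = 146.3 kips.
Block shear: shear path 2×[1.1875+4×2.125] = 2×9.6875 in, A_gv = 9.6875, A_nv = 2×(9.6875 − 4.5×0.75)×0.5 = 6.3125 in²; tension across gage: (2.3125 − 1×0.75)×0.5 = 0.78125 in². R_n = min(0.6×70×6.3125, 0.6×50×9.6875) + 1.0×70×0.78125 = min(265.13, 290.63) + 54.688 = 319.82 kips. φR_n = 0.75 × 319.82 = 239.9 kips.
Governing: min(156.5, 368.2, 146.3, 239.9) = 146.3 kips → gross-section yield.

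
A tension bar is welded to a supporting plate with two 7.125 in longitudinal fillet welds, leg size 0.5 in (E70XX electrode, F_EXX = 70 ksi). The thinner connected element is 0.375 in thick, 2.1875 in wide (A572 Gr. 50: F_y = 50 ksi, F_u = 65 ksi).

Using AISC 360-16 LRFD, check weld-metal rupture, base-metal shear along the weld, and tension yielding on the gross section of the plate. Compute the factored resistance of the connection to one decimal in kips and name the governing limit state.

36.9 kips (gross-section yield governs)

Weld metal: throat = 0.707×0.5 = 0.3535 in, L = 2×7.125 = 14.25 in. φR_n = 0.75 × 0.6 × 70 × 0.3535 × 14.25 = 158.7 kips.
Base metal shear (0.375 in plate): yield φR_n = 1.0×0.6×50×0.375×14.25 = 160.3 kips; rupture φR_n = 0.75×0.6×65×0.375×14.25 = 156.3 kips; take 156.3 kips (rupture).
Tension yield (gross): A_g = 2.1875×0.375 = 0.82031 in². φR_n = 0.90 × 50 × 0.82031 = 36.9 kips.
Governing: min(158.7, 156.3, 36.9) = 36.9 kips → gross-section yield.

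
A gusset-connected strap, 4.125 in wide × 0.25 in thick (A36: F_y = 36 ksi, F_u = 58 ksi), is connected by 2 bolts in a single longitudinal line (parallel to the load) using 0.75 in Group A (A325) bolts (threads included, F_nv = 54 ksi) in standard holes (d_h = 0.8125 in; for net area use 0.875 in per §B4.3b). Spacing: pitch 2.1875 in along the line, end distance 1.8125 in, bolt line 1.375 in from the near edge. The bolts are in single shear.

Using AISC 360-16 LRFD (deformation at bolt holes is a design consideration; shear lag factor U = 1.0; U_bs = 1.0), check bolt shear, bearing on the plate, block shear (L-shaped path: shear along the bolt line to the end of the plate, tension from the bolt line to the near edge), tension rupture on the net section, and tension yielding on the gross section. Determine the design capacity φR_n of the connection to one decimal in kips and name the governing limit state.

Bolt shear: A_b = π(0.75)²/4 = 0.44179 in². φR_n = 0.75 × 54 × 0.44179 × 2 × 1 = 35.8 kips.
Bearing (0.25 in plate, F_u = 58 ksi): end bolts L_c = 1.8125 − 0.8125/2 = 1.40625, R_n = min(1.2×1.40625×0.25×58, 2.4×0.75×0.25×58) = 24.469 kips/bolt; interior L_c = 2.1875 − 0.8125 = 1.375, R_n = 23.925 kips/bolt. φR_n = 0.75 × (1×24.469 + 1×23.925) = 36.3 kips.
Block shear: shear path 1×[1.8125+1×2.1875] = 1×4 in, A_gv = 1, A_nv = 1×(4 − 1.5×0.875)×0.25 = 0.67188 in²; tension to near edge: (1.375 − 0.5×0.875)×0.25 = 0.23438 in². R_n = min(0.6×58×0.67188, 0.6×36×1) + 1.0×58×0.23438 = min(23.381, 21.6) + 13.594 = 35.194 kips. φR_n = 0.75 × 35.194 = 26.4 kips.
Tension rupture (net): A_n = (4.125 − 1×0.875)×0.25 = 0.8125 in² (U = 1.0, A_e = A_n). φR_n = 0.75 × 58 × 0.8125 = 35.3 kips.
Tension yield (gross): A_g = 4.125×0.25 = 1.0313 in². φR_n = 0.90 × 36 × 1.0313 = 33.4 kips.
Governing: min(35.8, 36.3, 26.4, 35.3, 33.4) = 26.4 kips → block shear.

26.4 kips (block shear governs)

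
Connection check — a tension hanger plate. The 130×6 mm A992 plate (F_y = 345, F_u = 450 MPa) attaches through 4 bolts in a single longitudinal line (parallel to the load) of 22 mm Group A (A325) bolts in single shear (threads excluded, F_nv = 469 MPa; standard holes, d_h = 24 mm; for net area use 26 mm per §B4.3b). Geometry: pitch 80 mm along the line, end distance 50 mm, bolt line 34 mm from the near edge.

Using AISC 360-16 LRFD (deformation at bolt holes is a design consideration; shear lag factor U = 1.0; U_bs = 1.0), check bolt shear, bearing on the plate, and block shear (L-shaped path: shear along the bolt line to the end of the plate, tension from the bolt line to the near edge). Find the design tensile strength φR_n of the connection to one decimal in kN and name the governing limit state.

284.3 kN (block shear governs)

Bolt shear: A_b = π(22)²/4 = 380.13 mm². φR_n = 0.75 × 469 × 380.13 × 4 × 1 = 534.8 kN.
Bearing (6 mm plate, F_u = 450 MPa): end bolts L_c = 50 − 24/2 = 38, R_n = min(1.2×38×6×450, 2.4×22×6×450) = 123.12 kN/bolt; interior L_c = 80 − 24 = 56, R_n = 142.56 kN/bolt. φR_n = 0.75 × (1×123.12 + 3×142.56) = 413.1 kN.
Block shear: shear path 1×[50+3×80] = 1×290 mm, A_gv = 1740, A_nv = 1×(290 − 3.5×26)×6 = 1194 mm²; tension to near edge: (34 − 0.5×26)×6 = 126 mm². R_n = min(0.6×450×1194, 0.6×345×1740) + 1.0×450×126 = min(322.38, 360.18) + 56.7 = 379.08 kN. φR_n = 0.75 × 379.08 = 284.3 kN.
Governing: min(534.8, 413.1, 284.3) = 284.3 kN → block shear.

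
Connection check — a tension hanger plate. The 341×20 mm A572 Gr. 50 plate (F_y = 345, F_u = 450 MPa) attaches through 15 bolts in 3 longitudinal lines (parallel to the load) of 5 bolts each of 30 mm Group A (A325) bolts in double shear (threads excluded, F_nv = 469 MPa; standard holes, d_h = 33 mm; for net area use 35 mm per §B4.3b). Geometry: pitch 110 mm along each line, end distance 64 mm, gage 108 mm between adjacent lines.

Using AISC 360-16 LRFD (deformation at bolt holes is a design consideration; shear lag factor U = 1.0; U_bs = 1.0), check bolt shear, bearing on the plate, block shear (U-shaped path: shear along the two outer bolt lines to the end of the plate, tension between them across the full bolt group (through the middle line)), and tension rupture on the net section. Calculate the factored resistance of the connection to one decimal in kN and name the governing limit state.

Bolt shear: A_b = π(30)²/4 = 706.86 mm². φR_n = 0.75 × 469 × 706.86 × 15 × 2 = 7459.1 kN.
Bearing (20 mm plate, F_u = 450 MPa): end bolts L_c = 64 − 33/2 = 47.5, R_n = min(1.2×47.5×20×450, 2.4×30×20×450) = 513 kN/bolt; interior L_c = 110 − 33 = 77, R_n = 648 kN/bolt. φR_n = 0.75 × (3×513 + 12×648) = 6986.3 kN.
Block shear: shear path 2×[64+4×110] = 2×504 mm, A_gv = 20160, A_nv = 2×(504 − 4.5×35)×20 = 13860 mm²; tension across gage: (216 − 2×35)×20 = 2920 mm². R_n = min(0.6×450×13860, 0.6×345×20160) + 1.0×450×2920 = min(3742.2, 4173.1) + 1314 = 5056.2 kN. φR_n = 0.75 × 5056.2 = 3792.2 kN.
Tension rupture (net): A_n = (341 − 3×35)×20 = 4720 mm² (U = 1.0, A_e = A_n). φR_n = 0.75 × 450 × 4720 = 1593.0 kN.
Governing: min(7459.1, 6986.3, 3792.2, 1593.0) = 1593.0 kN → net-section rupture.

1593.0 kN (net-section rupture governs)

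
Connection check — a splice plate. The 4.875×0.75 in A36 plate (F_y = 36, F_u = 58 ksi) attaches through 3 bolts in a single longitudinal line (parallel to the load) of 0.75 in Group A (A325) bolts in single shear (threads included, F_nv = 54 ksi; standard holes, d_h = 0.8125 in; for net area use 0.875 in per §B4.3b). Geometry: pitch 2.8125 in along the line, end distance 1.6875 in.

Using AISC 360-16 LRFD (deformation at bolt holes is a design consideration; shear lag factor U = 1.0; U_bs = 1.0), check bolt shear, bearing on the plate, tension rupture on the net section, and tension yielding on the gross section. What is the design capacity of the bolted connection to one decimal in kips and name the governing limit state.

53.7 kips (bolt shear governs)

Bolt shear: A_b = π(0.75)²/4 = 0.44179 in². φR_n = 0.75 × 54 × 0.44179 × 3 × 1 = 53.7 kips.
Bearing (0.75 in plate, F_u = 58 ksi): end bolts L_c = 1.6875 − 0.8125/2 = 1.28125, R_n = min(1.2×1.28125×0.75×58, 2.4×0.75×0.75×58) = 66.881 kips/bolt; interior L_c = 2.8125 − 0.8125 = 2, R_n = 78.3 kips/bolt. φR_n = 0.75 × (1×66.881 + 2×78.3) = 167.6 kips.
Tension rupture (net): A_n = (4.875 − 1×0.875)×0.75 = 3 in² (U = 1.0, A_e = A_n). φR_n = 0.75 × 58 × 3 = 130.5 kips.
Tension yield (gross): A_g = 4.875×0.75 = 3.6563 in². φR_n = 0.90 × 36 × 3.6563 = 118.5 kips.
Governing: min(53.7, 167.6, 130.5, 118.5) = 53.7 kips → bolt shear.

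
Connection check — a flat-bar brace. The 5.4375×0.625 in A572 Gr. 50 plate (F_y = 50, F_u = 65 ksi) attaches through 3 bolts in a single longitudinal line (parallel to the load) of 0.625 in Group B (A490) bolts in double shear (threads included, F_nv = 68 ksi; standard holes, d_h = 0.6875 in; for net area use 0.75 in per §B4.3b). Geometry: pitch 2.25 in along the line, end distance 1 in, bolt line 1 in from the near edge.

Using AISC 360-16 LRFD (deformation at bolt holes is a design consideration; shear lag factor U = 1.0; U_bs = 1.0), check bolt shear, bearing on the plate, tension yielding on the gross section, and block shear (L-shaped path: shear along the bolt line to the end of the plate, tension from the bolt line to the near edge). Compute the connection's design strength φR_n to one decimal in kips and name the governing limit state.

Bolt shear: A_b = π(0.625)²/4 = 0.3068 in². φR_n = 0.75 × 68 × 0.3068 × 3 × 2 = 93.9 kips.
Bearing (0.625 in plate, F_u = 65 ksi): end bolts L_c = 1 − 0.6875/2 = 0.65625, R_n = min(1.2×0.65625×0.625×65, 2.4×0.625×0.625×65) = 31.992 kips/bolt; interior L_c = 2.25 − 0.6875 = 1.5625, R_n = 60.938 kips/bolt. φR_n = 0.75 × (1×31.992 + 2×60.938) = 115.4 kips.
Tension yield (gross): A_g = 5.4375×0.625 = 3.3984 in². φR_n = 0.90 × 50 × 3.3984 = 152.9 kips.
Block shear: shear path 1×[1+2×2.25] = 1×5.5 in, A_gv = 3.4375, A_nv = 1×(5.5 − 2.5×0.75)×0.625 = 2.2656 in²; tension to near edge: (1 − 0.5×0.75)×0.625 = 0.39063 in². R_n = min(0.6×65×2.2656, 0.6×50×3.4375) + 1.0×65×0.39063 = min(88.358, 103.13) + 25.391 = 113.75 kips. φR_n = 0.75 × 113.75 = 85.3 kips.
Governing: min(93.9, 115.4, 152.9, 85.3) = 85.3 kips → block shear.

85.3 kips (block shear governs)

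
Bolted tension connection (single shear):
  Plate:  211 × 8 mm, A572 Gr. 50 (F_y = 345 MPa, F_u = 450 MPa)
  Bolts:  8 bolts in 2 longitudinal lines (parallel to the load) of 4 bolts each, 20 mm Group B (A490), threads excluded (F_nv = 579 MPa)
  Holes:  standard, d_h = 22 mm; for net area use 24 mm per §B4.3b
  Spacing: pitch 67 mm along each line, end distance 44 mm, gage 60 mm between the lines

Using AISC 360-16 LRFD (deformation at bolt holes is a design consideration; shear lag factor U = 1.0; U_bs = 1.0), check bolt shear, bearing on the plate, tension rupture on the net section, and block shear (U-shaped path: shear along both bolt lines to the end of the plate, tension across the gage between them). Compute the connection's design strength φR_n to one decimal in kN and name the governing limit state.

Bolt shear: A_b = π(20)²/4 = 314.16 mm². φR_n = 0.75 × 579 × 314.16 × 8 × 1 = 1091.4 kN.
Bearing (8 mm plate, F_u = 450 MPa): end bolts L_c = 44 − 22/2 = 33, R_n = min(1.2×33×8×450, 2.4×20×8×450) = 142.56 kN/bolt; interior L_c = 67 − 22 = 45, R_n = 172.8 kN/bolt. φR_n = 0.75 × (2×142.56 + 6×172.8) = 991.4 kN.
Tension rupture (net): A_n = (211 − 2×24)×8 = 1304 mm² (U = 1.0, A_e = A_n). φR_n = 0.75 × 450 × 1304 = 440.1 kN.
Block shear: shear path 2×[44+3×67] = 2×245 mm, A_gv = 3920, A_nv = 2×(245 − 3.5×24)×8 = 2576 mm²; tension across gage: (60 − 1×24)×8 = 288 mm². R_n = min(0.6×450×2576, 0.6×345×3920) + 1.0×450×288 = min(695.52, 811.44) + 129.6 = 825.12 kN. φR_n = 0.75 × 825.12 = 618.8 kN.
Governing: min(1091.4, 991.4, 440.1, 618.8) = 440.1 kN → net-section rupture.

440.1 kN (net-section rupture governs)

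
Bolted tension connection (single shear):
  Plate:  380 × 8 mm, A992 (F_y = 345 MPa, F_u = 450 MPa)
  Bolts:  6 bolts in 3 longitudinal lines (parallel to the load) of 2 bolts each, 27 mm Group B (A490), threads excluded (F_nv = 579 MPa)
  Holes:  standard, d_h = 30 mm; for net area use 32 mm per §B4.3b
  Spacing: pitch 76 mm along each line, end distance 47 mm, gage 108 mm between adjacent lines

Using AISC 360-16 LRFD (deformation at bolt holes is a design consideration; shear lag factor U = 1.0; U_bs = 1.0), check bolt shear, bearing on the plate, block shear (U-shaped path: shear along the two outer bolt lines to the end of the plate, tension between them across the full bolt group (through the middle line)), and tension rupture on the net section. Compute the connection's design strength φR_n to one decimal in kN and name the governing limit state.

Bolt shear: A_b = π(27)²/4 = 572.56 mm². φR_n = 0.75 × 579 × 572.56 × 6 × 1 = 1491.8 kN.
Bearing (8 mm plate, F_u = 450 MPa): end bolts L_c = 47 − 30/2 = 32, R_n = min(1.2×32×8×450, 2.4×27×8×450) = 138.24 kN/bolt; interior L_c = 76 − 30 = 46, R_n = 198.72 kN/bolt. φR_n = 0.75 × (3×138.24 + 3×198.72) = 758.2 kN.
Block shear: shear path 2×[47+1×76] = 2×123 mm, A_gv = 1968, A_nv = 2×(123 − 1.5×32)×8 = 1200 mm²; tension across gage: (216 − 2×32)×8 = 1216 mm². R_n = min(0.6×450×1200, 0.6×345×1968) + 1.0×450×1216 = min(324, 407.38) + 547.2 = 871.2 kN. φR_n = 0.75 × 871.2 = 653.4 kN.
Tension rupture (net): A_n = (380 − 3×32)×8 = 2272 mm² (U = 1.0, A_e = A_n). φR_n = 0.75 × 450 × 2272 = 766.8 kN.
Governing: min(1491.8, 758.2, 653.4, 766.8) = 653.4 kN → block shear.

653.4 kN (block shear governs)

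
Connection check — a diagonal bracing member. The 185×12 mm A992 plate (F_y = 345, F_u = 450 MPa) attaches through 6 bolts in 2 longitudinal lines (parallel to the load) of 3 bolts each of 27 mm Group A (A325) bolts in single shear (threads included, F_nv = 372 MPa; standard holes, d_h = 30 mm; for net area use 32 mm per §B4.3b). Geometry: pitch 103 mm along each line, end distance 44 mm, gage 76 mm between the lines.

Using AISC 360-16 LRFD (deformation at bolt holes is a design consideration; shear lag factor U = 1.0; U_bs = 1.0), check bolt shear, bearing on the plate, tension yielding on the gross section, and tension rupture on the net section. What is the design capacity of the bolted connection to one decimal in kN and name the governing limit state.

490.1 kN (net-section rupture governs)

Bolt shear: A_b = π(27)²/4 = 572.56 mm². φR_n = 0.75 × 372 × 572.56 × 6 × 1 = 958.5 kN.
Bearing (12 mm plate, F_u = 450 MPa): end bolts L_c = 44 − 30/2 = 29, R_n = min(1.2×29×12×450, 2.4×27×12×450) = 187.92 kN/bolt; interior L_c = 103 − 30 = 73, R_n = 349.92 kN/bolt. φR_n = 0.75 × (2×187.92 + 4×349.92) = 1331.6 kN.
Tension yield (gross): A_g = 185×12 = 2220 mm². φR_n = 0.90 × 345 × 2220 = 689.3 kN.
Tension rupture (net): A_n = (185 − 2×32)×12 = 1452 mm² (U = 1.0, A_e = A_n). φR_n = 0.75 × 450 × 1452 = 490.1 kN.
Governing: min(958.5, 1331.6, 689.3, 490.1) = 490.1 kN → net-section rupture.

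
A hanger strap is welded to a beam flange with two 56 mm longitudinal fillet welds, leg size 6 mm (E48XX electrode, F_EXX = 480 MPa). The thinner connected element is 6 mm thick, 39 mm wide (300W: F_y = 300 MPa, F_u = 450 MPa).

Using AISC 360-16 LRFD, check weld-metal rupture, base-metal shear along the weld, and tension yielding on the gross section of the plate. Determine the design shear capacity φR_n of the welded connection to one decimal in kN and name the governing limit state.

Weld metal: throat = 0.707×6 = 4.242 mm, L = 2×56 = 112 mm. φR_n = 0.75 × 0.6 × 480 × 4.242 × 112 = 102.6 kN.
Base metal shear (6 mm plate): yield φR_n = 1.0×0.6×300×6×112 = 121.0 kN; rupture φR_n = 0.75×0.6×450×6×112 = 136.1 kN; take 121.0 kN (yield).
Tension yield (gross): A_g = 39×6 = 234 mm². φR_n = 0.90 × 300 × 234 = 63.2 kN.
Governing: min(102.6, 121.0, 63.2) = 63.2 kN → gross-section yield.

63.2 kN (gross-section yield governs)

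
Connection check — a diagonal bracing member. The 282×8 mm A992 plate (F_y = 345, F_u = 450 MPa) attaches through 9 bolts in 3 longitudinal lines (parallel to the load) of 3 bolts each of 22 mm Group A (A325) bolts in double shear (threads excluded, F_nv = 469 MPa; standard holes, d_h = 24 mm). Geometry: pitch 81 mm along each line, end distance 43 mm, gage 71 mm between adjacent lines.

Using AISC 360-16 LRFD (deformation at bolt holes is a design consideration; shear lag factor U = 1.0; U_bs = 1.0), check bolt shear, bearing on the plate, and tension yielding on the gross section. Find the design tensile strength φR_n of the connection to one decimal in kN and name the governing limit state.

Bolt shear: A_b = π(22)²/4 = 380.13 mm². φR_n = 0.75 × 469 × 380.13 × 9 × 2 = 2406.8 kN.
Bearing (8 mm plate, F_u = 450 MPa): end bolts L_c = 43 − 24/2 = 31, R_n = min(1.2×31×8×450, 2.4×22×8×450) = 133.92 kN/bolt; interior L_c = 81 − 24 = 57, R_n = 190.08 kN/bolt. φR_n = 0.75 × (3×133.92 + 6×190.08) = 1156.7 kN.
Tension yield (gross): A_g = 282×8 = 2256 mm². φR_n = 0.90 × 345 × 2256 = 700.5 kN.
Governing: min(2406.8, 1156.7, 700.5) = 700.5 kN → gross-section yield.

700.5 kN (gross-section yield governs)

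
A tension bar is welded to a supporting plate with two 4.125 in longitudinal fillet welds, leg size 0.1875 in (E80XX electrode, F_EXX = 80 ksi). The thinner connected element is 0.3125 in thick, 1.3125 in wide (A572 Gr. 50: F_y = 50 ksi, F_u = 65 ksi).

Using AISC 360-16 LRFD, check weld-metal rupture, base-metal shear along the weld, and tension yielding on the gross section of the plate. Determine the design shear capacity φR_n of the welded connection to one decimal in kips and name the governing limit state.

18.5 kips (gross-section yield governs)

Weld metal: throat = 0.707×0.1875 = 0.13256 in, L = 2×4.125 = 8.25 in. φR_n = 0.75 × 0.6 × 80 × 0.13256 × 8.25 = 39.4 kips.
Base metal shear (0.3125 in plate): yield φR_n = 1.0×0.6×50×0.3125×8.25 = 77.3 kips; rupture φR_n = 0.75×0.6×65×0.3125×8.25 = 75.4 kips; take 75.4 kips (rupture).
Tension yield (gross): A_g = 1.3125×0.3125 = 0.41016 in². φR_n = 0.90 × 50 × 0.41016 = 18.5 kips.
Governing: min(39.4, 75.4, 18.5) = 18.5 kips → gross-section yield.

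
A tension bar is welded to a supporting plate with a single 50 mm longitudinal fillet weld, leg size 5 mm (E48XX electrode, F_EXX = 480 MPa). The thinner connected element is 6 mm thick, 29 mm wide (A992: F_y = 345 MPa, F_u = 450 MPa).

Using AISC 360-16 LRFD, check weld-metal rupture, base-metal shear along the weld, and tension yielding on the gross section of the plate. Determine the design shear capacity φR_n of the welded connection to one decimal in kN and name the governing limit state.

38.2 kN (weld metal governs)

Weld metal: throat = 0.707×5 = 3.535 mm, L = 50 mm. φR_n = 0.75 × 0.6 × 480 × 3.535 × 50 = 38.2 kN.
Base metal shear (6 mm plate): yield φR_n = 1.0×0.6×345×6×50 = 62.1 kN; rupture φR_n = 0.75×0.6×450×6×50 = 60.8 kN; take 60.8 kN (rupture).
Tension yield (gross): A_g = 29×6 = 174 mm². φR_n = 0.90 × 345 × 174 = 54.0 kN.
Governing: min(38.2, 60.8, 54.0) = 38.2 kN → weld metal.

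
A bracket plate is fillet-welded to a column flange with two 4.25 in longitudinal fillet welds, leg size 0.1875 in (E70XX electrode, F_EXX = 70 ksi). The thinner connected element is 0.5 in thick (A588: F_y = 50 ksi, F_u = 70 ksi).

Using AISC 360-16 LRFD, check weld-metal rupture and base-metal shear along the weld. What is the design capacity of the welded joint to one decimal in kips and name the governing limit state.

35.5 kips (weld metal governs)

Weld metal: throat = 0.707×0.1875 = 0.13256 in, L = 2×4.25 = 8.5 in. φR_n = 0.75 × 0.6 × 70 × 0.13256 × 8.5 = 35.5 kips.
Base metal shear (0.5 in plate): yield φR_n = 1.0×0.6×50×0.5×8.5 = 127.5 kips; rupture φR_n = 0.75×0.6×70×0.5×8.5 = 133.9 kips; take 127.5 kips (yield).
Governing: min(35.5, 127.5) = 35.5 kips → weld metal.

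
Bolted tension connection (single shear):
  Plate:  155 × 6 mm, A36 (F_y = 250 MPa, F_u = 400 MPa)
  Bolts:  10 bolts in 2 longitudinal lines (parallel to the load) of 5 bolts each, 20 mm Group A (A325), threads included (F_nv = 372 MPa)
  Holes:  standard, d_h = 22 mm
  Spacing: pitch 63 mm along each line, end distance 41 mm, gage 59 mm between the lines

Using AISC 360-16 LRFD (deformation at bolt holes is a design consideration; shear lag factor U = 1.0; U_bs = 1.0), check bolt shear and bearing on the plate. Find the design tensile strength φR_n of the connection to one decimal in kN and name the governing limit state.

Bolt shear: A_b = π(20)²/4 = 314.16 mm². φR_n = 0.75 × 372 × 314.16 × 10 × 1 = 876.5 kN.
Bearing (6 mm plate, F_u = 400 MPa): end bolts L_c = 41 − 22/2 = 30, R_n = min(1.2×30×6×400, 2.4×20×6×400) = 86.4 kN/bolt; interior L_c = 63 − 22 = 41, R_n = 115.2 kN/bolt. φR_n = 0.75 × (2×86.4 + 8×115.2) = 820.8 kN.
Governing: min(876.5, 820.8) = 820.8 kN → bearing.

820.8 kN (bearing governs)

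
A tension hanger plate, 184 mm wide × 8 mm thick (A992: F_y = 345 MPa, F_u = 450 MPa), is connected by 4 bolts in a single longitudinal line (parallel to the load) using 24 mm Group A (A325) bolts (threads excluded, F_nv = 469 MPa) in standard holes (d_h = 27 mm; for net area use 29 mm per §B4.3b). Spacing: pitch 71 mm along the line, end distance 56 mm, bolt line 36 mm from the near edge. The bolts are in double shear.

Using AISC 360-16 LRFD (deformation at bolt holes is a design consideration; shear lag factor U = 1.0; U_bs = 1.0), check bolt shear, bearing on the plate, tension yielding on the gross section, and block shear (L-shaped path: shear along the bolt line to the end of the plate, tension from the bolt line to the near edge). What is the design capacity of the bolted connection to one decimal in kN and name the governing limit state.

Bolt shear: A_b = π(24)²/4 = 452.39 mm². φR_n = 0.75 × 469 × 452.39 × 4 × 2 = 1273.0 kN.
Bearing (8 mm plate, F_u = 450 MPa): end bolts L_c = 56 − 27/2 = 42.5, R_n = min(1.2×42.5×8×450, 2.4×24×8×450) = 183.6 kN/bolt; interior L_c = 71 − 27 = 44, R_n = 190.08 kN/bolt. φR_n = 0.75 × (1×183.6 + 3×190.08) = 565.4 kN.
Tension yield (gross): A_g = 184×8 = 1472 mm². φR_n = 0.90 × 345 × 1472 = 457.1 kN.
Block shear: shear path 1×[56+3×71] = 1×269 mm, A_gv = 2152, A_nv = 1×(269 − 3.5×29)×8 = 1340 mm²; tension to near edge: (36 − 0.5×29)×8 = 172 mm². R_n = min(0.6×450×1340, 0.6×345×2152) + 1.0×450×172 = min(361.8, 445.46) + 77.4 = 439.2 kN. φR_n = 0.75 × 439.2 = 329.4 kN.
Governing: min(1273.0, 565.4, 457.1, 329.4) = 329.4 kN → block shear.

329.4 kN (block shear governs)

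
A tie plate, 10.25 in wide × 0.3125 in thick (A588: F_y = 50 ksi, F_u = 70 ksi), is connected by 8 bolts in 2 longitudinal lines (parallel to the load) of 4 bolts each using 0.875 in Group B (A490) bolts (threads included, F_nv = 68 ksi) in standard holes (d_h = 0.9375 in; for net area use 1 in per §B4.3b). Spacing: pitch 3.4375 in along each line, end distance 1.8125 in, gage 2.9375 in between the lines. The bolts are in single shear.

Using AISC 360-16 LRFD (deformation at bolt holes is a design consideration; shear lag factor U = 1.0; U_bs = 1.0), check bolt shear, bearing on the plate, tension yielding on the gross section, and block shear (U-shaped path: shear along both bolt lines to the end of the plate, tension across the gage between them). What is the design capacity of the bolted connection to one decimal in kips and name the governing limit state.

Bolt shear: A_b = π(0.875)²/4 = 0.60132 in². φR_n = 0.75 × 68 × 0.60132 × 8 × 1 = 245.3 kips.
Bearing (0.3125 in plate, F_u = 70 ksi): end bolts L_c = 1.8125 − 0.9375/2 = 1.34375, R_n = min(1.2×1.34375×0.3125×70, 2.4×0.875×0.3125×70) = 35.273 kips/bolt; interior L_c = 3.4375 − 0.9375 = 2.5, R_n = 45.938 kips/bolt. φR_n = 0.75 × (2×35.273 + 6×45.938) = 259.6 kips.
Tension yield (gross): A_g = 10.25×0.3125 = 3.2031 in². φR_n = 0.90 × 50 × 3.2031 = 144.1 kips.
Block shear: shear path 2×[1.8125+3×3.4375] = 2×12.125 in, A_gv = 7.5781, A_nv = 2×(12.125 − 3.5×1)×0.3125 = 5.3906 in²; tension across gage: (2.9375 − 1×1)×0.3125 = 0.60547 in². R_n = min(0.6×70×5.3906, 0.6×50×7.5781) + 1.0×70×0.60547 = min(226.41, 227.34) + 42.383 = 268.79 kips. φR_n = 0.75 × 268.79 = 201.6 kips.
Governing: min(245.3, 259.6, 144.1, 201.6) = 144.1 kips → gross-section yield.

144.1 kips (gross-section yield governs)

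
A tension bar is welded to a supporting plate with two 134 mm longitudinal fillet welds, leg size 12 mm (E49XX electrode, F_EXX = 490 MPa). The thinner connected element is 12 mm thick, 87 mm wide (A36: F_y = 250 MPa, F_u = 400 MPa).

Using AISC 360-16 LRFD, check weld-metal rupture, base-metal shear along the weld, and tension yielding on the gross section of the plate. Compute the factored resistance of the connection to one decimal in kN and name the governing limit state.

Weld metal: throat = 0.707×12 = 8.484 mm, L = 2×134 = 268 mm. φR_n = 0.75 × 0.6 × 490 × 8.484 × 268 = 501.4 kN.
Base metal shear (12 mm plate): yield φR_n = 1.0×0.6×250×12×268 = 482.4 kN; rupture φR_n = 0.75×0.6×400×12×268 = 578.9 kN; take 482.4 kN (yield).
Tension yield (gross): A_g = 87×12 = 1044 mm². φR_n = 0.90 × 250 × 1044 = 234.9 kN.
Governing: min(501.4, 482.4, 234.9) = 234.9 kN → gross-section yield.

234.9 kN (gross-section yield governs)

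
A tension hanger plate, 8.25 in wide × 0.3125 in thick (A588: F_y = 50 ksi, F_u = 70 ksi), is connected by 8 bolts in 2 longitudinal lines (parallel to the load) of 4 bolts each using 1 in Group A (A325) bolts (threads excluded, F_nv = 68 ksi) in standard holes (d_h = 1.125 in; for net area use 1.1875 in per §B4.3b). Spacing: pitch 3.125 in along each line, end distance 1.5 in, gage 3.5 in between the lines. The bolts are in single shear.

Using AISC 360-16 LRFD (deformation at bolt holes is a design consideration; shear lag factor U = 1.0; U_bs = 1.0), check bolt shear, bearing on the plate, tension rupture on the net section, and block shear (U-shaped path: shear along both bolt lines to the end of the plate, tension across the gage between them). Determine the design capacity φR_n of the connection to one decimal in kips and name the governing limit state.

Bolt shear: A_b = π(1)²/4 = 0.7854 in². φR_n = 0.75 × 68 × 0.7854 × 8 × 1 = 320.4 kips.
Bearing (0.3125 in plate, F_u = 70 ksi): end bolts L_c = 1.5 − 1.125/2 = 0.9375, R_n = min(1.2×0.9375×0.3125×70, 2.4×1×0.3125×70) = 24.609 kips/bolt; interior L_c = 3.125 − 1.125 = 2, R_n = 52.5 kips/bolt. φR_n = 0.75 × (2×24.609 + 6×52.5) = 273.2 kips.
Tension rupture (net): A_n = (8.25 − 2×1.1875)×0.3125 = 1.8359 in² (U = 1.0, A_e = A_n). φR_n = 0.75 × 70 × 1.8359 = 96.4 kips.
Block shear: shear path 2×[1.5+3×3.125] = 2×10.875 in, A_gv = 6.7969, A_nv = 2×(10.875 − 3.5×1.1875)×0.3125 = 4.1992 in²; tension across gage: (3.5 − 1×1.1875)×0.3125 = 0.72266 in². R_n = min(0.6×70×4.1992, 0.6×50×6.7969) + 1.0×70×0.72266 = min(176.37, 203.91) + 50.586 = 226.96 kips. φR_n = 0.75 × 226.96 = 170.2 kips.
Governing: min(320.4, 273.2, 96.4, 170.2) = 96.4 kips → net-section rupture.

96.4 kips (net-section rupture governs)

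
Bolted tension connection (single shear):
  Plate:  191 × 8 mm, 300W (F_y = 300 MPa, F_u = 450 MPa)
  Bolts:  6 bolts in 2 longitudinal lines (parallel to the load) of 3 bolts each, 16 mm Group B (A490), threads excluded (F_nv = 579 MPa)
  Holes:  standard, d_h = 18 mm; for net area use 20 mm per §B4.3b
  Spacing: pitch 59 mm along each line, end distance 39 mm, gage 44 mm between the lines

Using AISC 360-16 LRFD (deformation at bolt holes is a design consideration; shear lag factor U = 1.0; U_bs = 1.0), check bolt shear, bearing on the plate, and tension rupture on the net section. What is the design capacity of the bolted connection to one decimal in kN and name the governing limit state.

407.7 kN (net-section rupture governs)

Bolt shear: A_b = π(16)²/4 = 201.06 mm². φR_n = 0.75 × 579 × 201.06 × 6 × 1 = 523.9 kN.
Bearing (8 mm plate, F_u = 450 MPa): end bolts L_c = 39 − 18/2 = 30, R_n = min(1.2×30×8×450, 2.4×16×8×450) = 129.6 kN/bolt; interior L_c = 59 − 18 = 41, R_n = 138.24 kN/bolt. φR_n = 0.75 × (2×129.6 + 4×138.24) = 609.1 kN.
Tension rupture (net): A_n = (191 − 2×20)×8 = 1208 mm² (U = 1.0, A_e = A_n). φR_n = 0.75 × 450 × 1208 = 407.7 kN.
Governing: min(523.9, 609.1, 407.7) = 407.7 kN → net-section rupture.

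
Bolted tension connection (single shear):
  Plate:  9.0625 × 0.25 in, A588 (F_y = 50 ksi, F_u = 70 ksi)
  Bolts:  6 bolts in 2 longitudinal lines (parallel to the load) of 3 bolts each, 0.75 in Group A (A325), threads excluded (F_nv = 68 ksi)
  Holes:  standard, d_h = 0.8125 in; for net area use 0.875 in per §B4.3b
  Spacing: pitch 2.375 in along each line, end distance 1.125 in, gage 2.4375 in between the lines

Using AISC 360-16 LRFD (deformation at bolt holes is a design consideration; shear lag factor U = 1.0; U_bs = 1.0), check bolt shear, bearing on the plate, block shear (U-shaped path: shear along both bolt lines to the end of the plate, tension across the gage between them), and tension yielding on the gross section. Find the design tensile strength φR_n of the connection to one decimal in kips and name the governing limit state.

Bolt shear: A_b = π(0.75)²/4 = 0.44179 in². φR_n = 0.75 × 68 × 0.44179 × 6 × 1 = 135.2 kips.
Bearing (0.25 in plate, F_u = 70 ksi): end bolts L_c = 1.125 − 0.8125/2 = 0.71875, R_n = min(1.2×0.71875×0.25×70, 2.4×0.75×0.25×70) = 15.094 kips/bolt; interior L_c = 2.375 − 0.8125 = 1.5625, R_n = 31.5 kips/bolt. φR_n = 0.75 × (2×15.094 + 4×31.5) = 117.1 kips.
Block shear: shear path 2×[1.125+2×2.375] = 2×5.875 in, A_gv = 2.9375, A_nv = 2×(5.875 − 2.5×0.875)×0.25 = 1.8438 in²; tension across gage: (2.4375 − 1×0.875)×0.25 = 0.39063 in². R_n = min(0.6×70×1.8438, 0.6×50×2.9375) + 1.0×70×0.39063 = min(77.44, 88.125) + 27.344 = 104.78 kips. φR_n = 0.75 × 104.78 = 78.6 kips.
Tension yield (gross): A_g = 9.0625×0.25 = 2.2656 in². φR_n = 0.90 × 50 × 2.2656 = 102.0 kips.
Governing: min(135.2, 117.1, 78.6, 102.0) = 78.6 kips → block shear.

78.6 kips (block shear governs)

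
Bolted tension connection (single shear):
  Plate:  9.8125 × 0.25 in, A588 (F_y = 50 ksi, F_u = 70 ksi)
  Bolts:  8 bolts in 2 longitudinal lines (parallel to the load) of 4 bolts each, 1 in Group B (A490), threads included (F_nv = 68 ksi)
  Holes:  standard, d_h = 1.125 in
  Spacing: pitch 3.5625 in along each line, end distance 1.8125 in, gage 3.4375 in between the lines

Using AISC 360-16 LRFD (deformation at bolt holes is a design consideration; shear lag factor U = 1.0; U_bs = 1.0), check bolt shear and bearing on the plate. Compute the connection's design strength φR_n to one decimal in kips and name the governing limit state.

Bolt shear: A_b = π(1)²/4 = 0.7854 in². φR_n = 0.75 × 68 × 0.7854 × 8 × 1 = 320.4 kips.
Bearing (0.25 in plate, F_u = 70 ksi): end bolts L_c = 1.8125 − 1.125/2 = 1.25, R_n = min(1.2×1.25×0.25×70, 2.4×1×0.25×70) = 26.25 kips/bolt; interior L_c = 3.5625 − 1.125 = 2.4375, R_n = 42 kips/bolt. φR_n = 0.75 × (2×26.25 + 6×42) = 228.4 kips.
Governing: min(320.4, 228.4) = 228.4 kips → bearing.

228.4 kips (bearing governs)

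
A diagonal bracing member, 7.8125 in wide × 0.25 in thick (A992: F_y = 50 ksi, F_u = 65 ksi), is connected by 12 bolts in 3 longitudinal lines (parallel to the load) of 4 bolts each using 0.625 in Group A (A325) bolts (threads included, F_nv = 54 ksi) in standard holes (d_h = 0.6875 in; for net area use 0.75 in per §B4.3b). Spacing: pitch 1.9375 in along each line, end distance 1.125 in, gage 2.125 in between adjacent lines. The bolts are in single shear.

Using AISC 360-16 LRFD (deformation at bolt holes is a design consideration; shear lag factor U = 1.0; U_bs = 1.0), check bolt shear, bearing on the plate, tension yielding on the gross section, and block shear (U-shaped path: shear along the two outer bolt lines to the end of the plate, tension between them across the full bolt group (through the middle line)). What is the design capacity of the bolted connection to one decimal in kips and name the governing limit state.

87.9 kips (gross-section yield governs)

Bolt shear: A_b = π(0.625)²/4 = 0.3068 in². φR_n = 0.75 × 54 × 0.3068 × 12 × 1 = 149.1 kips.
Bearing (0.25 in plate, F_u = 65 ksi): end bolts L_c = 1.125 − 0.6875/2 = 0.78125, R_n = min(1.2×0.78125×0.25×65, 2.4×0.625×0.25×65) = 15.234 kips/bolt; interior L_c = 1.9375 − 0.6875 = 1.25, R_n = 24.375 kips/bolt. φR_n = 0.75 × (3×15.234 + 9×24.375) = 198.8 kips.
Tension yield (gross): A_g = 7.8125×0.25 = 1.9531 in². φR_n = 0.90 × 50 × 1.9531 = 87.9 kips.
Block shear: shear path 2×[1.125+3×1.9375] = 2×6.9375 in, A_gv = 3.4688, A_nv = 2×(6.9375 − 3.5×0.75)×0.25 = 2.1563 in²; tension across gage: (4.25 − 2×0.75)×0.25 = 0.6875 in². R_n = min(0.6×65×2.1563, 0.6×50×3.4688) + 1.0×65×0.6875 = min(84.096, 104.06) + 44.688 = 128.78 kips. φR_n = 0.75 × 128.78 = 96.6 kips.
Governing: min(149.1, 198.8, 87.9, 96.6) = 87.9 kips → gross-section yield.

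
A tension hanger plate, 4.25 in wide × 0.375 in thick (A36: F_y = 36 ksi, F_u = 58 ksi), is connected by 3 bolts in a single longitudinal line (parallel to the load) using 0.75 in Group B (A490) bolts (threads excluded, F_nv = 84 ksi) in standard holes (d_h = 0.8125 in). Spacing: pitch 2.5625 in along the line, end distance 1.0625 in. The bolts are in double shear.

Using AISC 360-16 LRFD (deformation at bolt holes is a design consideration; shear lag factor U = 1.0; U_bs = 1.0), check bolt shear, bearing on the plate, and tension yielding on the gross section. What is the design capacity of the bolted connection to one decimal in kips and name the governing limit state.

Bolt shear: A_b = π(0.75)²/4 = 0.44179 in². φR_n = 0.75 × 84 × 0.44179 × 3 × 2 = 167.0 kips.
Bearing (0.375 in plate, F_u = 58 ksi): end bolts L_c = 1.0625 − 0.8125/2 = 0.65625, R_n = min(1.2×0.65625×0.375×58, 2.4×0.75×0.375×58) = 17.128 kips/bolt; interior L_c = 2.5625 − 0.8125 = 1.75, R_n = 39.15 kips/bolt. φR_n = 0.75 × (1×17.128 + 2×39.15) = 71.6 kips.
Tension yield (gross): A_g = 4.25×0.375 = 1.5938 in². φR_n = 0.90 × 36 × 1.5938 = 51.6 kips.
Governing: min(167.0, 71.6, 51.6) = 51.6 kips → gross-section yield.

51.6 kips (gross-section yield governs)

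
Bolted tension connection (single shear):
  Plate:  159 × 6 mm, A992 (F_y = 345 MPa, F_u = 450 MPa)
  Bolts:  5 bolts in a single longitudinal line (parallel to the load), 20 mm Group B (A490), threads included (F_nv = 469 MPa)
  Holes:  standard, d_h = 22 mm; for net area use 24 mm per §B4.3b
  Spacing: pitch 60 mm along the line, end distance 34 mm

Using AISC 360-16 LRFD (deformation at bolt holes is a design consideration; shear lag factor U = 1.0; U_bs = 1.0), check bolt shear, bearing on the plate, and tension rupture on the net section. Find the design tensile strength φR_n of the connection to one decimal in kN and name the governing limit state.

273.4 kN (net-section rupture governs)

Bolt shear: A_b = π(20)²/4 = 314.16 mm². φR_n = 0.75 × 469 × 314.16 × 5 × 1 = 552.5 kN.
Bearing (6 mm plate, F_u = 450 MPa): end bolts L_c = 34 − 22/2 = 23, R_n = min(1.2×23×6×450, 2.4×20×6×450) = 74.52 kN/bolt; interior L_c = 60 − 22 = 38, R_n = 123.12 kN/bolt. φR_n = 0.75 × (1×74.52 + 4×123.12) = 425.3 kN.
Tension rupture (net): A_n = (159 − 1×24)×6 = 810 mm² (U = 1.0, A_e = A_n). φR_n = 0.75 × 450 × 810 = 273.4 kN.
Governing: min(552.5, 425.3, 273.4) = 273.4 kN → net-section rupture.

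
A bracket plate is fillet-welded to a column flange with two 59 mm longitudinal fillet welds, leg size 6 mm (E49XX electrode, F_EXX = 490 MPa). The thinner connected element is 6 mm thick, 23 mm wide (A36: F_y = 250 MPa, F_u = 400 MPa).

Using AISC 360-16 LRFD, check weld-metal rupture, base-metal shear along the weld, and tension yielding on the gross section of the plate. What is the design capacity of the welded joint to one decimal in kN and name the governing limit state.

Weld metal: throat = 0.707×6 = 4.242 mm, L = 2×59 = 118 mm. φR_n = 0.75 × 0.6 × 490 × 4.242 × 118 = 110.4 kN.
Base metal shear (6 mm plate): yield φR_n = 1.0×0.6×250×6×118 = 106.2 kN; rupture φR_n = 0.75×0.6×400×6×118 = 127.4 kN; take 106.2 kN (yield).
Tension yield (gross): A_g = 23×6 = 138 mm². φR_n = 0.90 × 250 × 138 = 31.1 kN.
Governing: min(110.4, 106.2, 31.1) = 31.1 kN → gross-section yield.

31.1 kN (gross-section yield governs)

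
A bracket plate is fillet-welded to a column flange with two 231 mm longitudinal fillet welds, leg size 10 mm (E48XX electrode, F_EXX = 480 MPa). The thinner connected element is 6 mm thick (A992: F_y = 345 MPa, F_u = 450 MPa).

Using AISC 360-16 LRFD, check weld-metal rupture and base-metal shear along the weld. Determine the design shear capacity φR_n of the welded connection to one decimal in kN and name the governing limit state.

561.3 kN (base-metal shear governs)

Weld metal: throat = 0.707×10 = 7.07 mm, L = 2×231 = 462 mm. φR_n = 0.75 × 0.6 × 480 × 7.07 × 462 = 705.5 kN.
Base metal shear (6 mm plate): yield φR_n = 1.0×0.6×345×6×462 = 573.8 kN; rupture φR_n = 0.75×0.6×450×6×462 = 561.3 kN; take 561.3 kN (rupture).
Governing: min(705.5, 561.3) = 561.3 kN → base-metal shear.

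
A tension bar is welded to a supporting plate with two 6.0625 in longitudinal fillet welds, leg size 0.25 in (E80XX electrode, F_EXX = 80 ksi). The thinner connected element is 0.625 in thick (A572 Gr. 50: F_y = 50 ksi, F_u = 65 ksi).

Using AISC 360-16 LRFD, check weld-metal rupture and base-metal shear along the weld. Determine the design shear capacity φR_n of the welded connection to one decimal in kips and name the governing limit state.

77.2 kips (weld metal governs)

Weld metal: throat = 0.707×0.25 = 0.17675 in, L = 2×6.0625 = 12.125 in. φR_n = 0.75 × 0.6 × 80 × 0.17675 × 12.125 = 77.2 kips.
Base metal shear (0.625 in plate): yield φR_n = 1.0×0.6×50×0.625×12.125 = 227.3 kips; rupture φR_n = 0.75×0.6×65×0.625×12.125 = 221.7 kips; take 221.7 kips (rupture).
Governing: min(77.2, 221.7) = 77.2 kips → weld metal.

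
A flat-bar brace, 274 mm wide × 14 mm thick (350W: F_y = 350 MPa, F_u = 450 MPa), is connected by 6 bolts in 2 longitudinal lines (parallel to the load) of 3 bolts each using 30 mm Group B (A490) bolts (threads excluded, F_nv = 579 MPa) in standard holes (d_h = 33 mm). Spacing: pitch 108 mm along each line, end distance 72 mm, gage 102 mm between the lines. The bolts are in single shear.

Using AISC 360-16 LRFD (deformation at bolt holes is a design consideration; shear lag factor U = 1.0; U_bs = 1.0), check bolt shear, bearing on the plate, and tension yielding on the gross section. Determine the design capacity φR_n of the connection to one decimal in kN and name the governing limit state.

1208.3 kN (gross-section yield governs)

Bolt shear: A_b = π(30)²/4 = 706.86 mm². φR_n = 0.75 × 579 × 706.86 × 6 × 1 = 1841.7 kN.
Bearing (14 mm plate, F_u = 450 MPa): end bolts L_c = 72 − 33/2 = 55.5, R_n = min(1.2×55.5×14×450, 2.4×30×14×450) = 419.58 kN/bolt; interior L_c = 108 − 33 = 75, R_n = 453.6 kN/bolt. φR_n = 0.75 × (2×419.58 + 4×453.6) = 1990.2 kN.
Tension yield (gross): A_g = 274×14 = 3836 mm². φR_n = 0.90 × 350 × 3836 = 1208.3 kN.
Governing: min(1841.7, 1990.2, 1208.3) = 1208.3 kN → gross-section yield.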